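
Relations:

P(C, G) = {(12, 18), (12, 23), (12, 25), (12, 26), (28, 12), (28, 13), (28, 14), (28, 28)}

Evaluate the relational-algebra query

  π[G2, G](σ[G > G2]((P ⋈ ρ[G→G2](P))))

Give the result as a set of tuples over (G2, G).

{(12, 13), (12, 14), (12, 28), (13, 14), (13, 28), (14, 28), (18, 23), (18, 25), (18, 26), (23, 25), (23, 26), (25, 26)}

ρ[G→G2]: schema becomes (C, G2); tuples unchanged.
Joining P and ρ[G→G2](P) on C yields {(12, 18, 18), (12, 18, 23), (12, 18, 25), (12, 18, 26), (12, 23, 18), (12, 23, 23), (12, 23, 25), (12, 23, 26), (12, 25, 18), (12, 25, 23), (12, 25, 25), (12, 25, 26), (12, 26, 18), (12, 26, 23), (12, 26, 25), (12, 26, 26), (28, 12, 12), (28, 12, 13), (28, 12, 14), (28, 12, 28), (28, 13, 12), (28, 13, 13), (28, 13, 14), (28, 13, 28), (28, 14, 12), (28, 14, 13), (28, 14, 14), (28, 14, 28), (28, 28, 12), (28, 28, 13), (28, 28, 14), (28, 28, 28)}.
Apply σ_{G > G2}; surviving tuples: {(12, 23, 18), (12, 25, 18), (12, 25, 23), (12, 26, 18), (12, 26, 23), (12, 26, 25), (28, 13, 12), (28, 14, 12), (28, 14, 13), (28, 28, 12), (28, 28, 13), (28, 28, 14)}
π_{G2, G} gives {(12, 13), (12, 14), (12, 28), (13, 14), (13, 28), (14, 28), (18, 23), (18, 25), (18, 26), (23, 25), (23, 26), (25, 26)}.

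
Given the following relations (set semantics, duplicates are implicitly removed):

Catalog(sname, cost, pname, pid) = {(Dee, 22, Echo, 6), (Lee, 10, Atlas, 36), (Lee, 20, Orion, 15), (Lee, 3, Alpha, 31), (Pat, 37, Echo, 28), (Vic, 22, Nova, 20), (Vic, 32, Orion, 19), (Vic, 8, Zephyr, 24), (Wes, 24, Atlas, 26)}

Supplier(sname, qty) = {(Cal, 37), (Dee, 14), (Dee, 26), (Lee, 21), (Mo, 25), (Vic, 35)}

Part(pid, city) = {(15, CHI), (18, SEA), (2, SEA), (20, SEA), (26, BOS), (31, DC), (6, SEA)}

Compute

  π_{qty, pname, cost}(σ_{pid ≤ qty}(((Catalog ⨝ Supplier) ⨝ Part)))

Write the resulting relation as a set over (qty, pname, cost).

Joining Catalog and Supplier on sname yields {(Dee, 22, Echo, 6, 14), (Dee, 22, Echo, 6, 26), (Lee, 10, Atlas, 36, 21), (Lee, 20, Orion, 15, 21), (Lee, 3, Alpha, 31, 21), (Vic, 22, Nova, 20, 35), (Vic, 32, Orion, 19, 35), (Vic, 8, Zephyr, 24, 35)}.
Joining (Catalog ⨝ Supplier) and Part on pid yields {(Dee, 22, Echo, 6, 14, SEA), (Dee, 22, Echo, 6, 26, SEA), (Lee, 20, Orion, 15, 21, CHI), (Lee, 3, Alpha, 31, 21, DC), (Vic, 22, Nova, 20, 35, SEA)}.
σ[pid ≤ qty]: keep tuples satisfying pid ≤ qty → {(Dee, 22, Echo, 6, 14, SEA), (Dee, 22, Echo, 6, 26, SEA), (Lee, 20, Orion, 15, 21, CHI), (Vic, 22, Nova, 20, 35, SEA)}
Keep only column(s) qty, pname, cost: {(14, Echo, 22), (21, Orion, 20), (26, Echo, 22), (35, Nova, 22)}

{(14, Echo, 22), (21, Orion, 20), (26, Echo, 22), (35, Nova, 22)}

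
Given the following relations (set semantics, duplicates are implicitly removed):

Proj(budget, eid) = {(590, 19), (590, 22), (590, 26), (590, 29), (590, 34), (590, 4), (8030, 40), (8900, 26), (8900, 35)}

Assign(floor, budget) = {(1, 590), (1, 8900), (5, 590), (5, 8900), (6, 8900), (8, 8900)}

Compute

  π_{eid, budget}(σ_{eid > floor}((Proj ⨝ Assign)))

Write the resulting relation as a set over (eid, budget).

Proj ⋈ Assign (natural join on budget): {(590, 19, 1), (590, 19, 5), (590, 22, 1), (590, 22, 5), (590, 26, 1), (590, 26, 5), (590, 29, 1), (590, 29, 5), (590, 34, 1), (590, 34, 5), (590, 4, 1), (590, 4, 5), (8900, 26, 1), (8900, 26, 5), (8900, 26, 6), (8900, 26, 8), (8900, 35, 1), (8900, 35, 5), (8900, 35, 6), (8900, 35, 8)}
Filtering on eid > floor leaves {(590, 19, 1), (590, 19, 5), (590, 22, 1), (590, 22, 5), (590, 26, 1), (590, 26, 5), (590, 29, 1), (590, 29, 5), (590, 34, 1), (590, 34, 5), (590, 4, 1), (8900, 26, 1), (8900, 26, 5), (8900, 26, 6), (8900, 26, 8), (8900, 35, 1), (8900, 35, 5), (8900, 35, 6), (8900, 35, 8)}.
Keep only column(s) eid, budget (11 duplicate(s) eliminated): {(19, 590), (22, 590), (26, 590), (26, 8900), (29, 590), (34, 590), (35, 8900), (4, 590)}

{(19, 590), (22, 590), (26, 590), (26, 8900), (29, 590), (34, 590), (35, 8900), (4, 590)}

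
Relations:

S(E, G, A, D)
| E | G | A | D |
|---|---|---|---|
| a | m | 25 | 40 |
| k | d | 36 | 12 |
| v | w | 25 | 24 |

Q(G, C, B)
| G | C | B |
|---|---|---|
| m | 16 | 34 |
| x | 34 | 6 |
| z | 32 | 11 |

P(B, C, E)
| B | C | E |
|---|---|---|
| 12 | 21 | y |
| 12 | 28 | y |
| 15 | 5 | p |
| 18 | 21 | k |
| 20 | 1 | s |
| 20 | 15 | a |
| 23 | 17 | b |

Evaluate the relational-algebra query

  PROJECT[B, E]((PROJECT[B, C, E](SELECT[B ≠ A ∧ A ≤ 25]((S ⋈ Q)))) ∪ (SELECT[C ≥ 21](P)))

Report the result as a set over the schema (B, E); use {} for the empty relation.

S ⋈ Q (natural join on G): {(a, m, 25, 40, 16, 34)}
Filtering on B ≠ A ∧ A ≤ 25 leaves {(a, m, 25, 40, 16, 34)}.
π_{B, C, E} gives {(34, 16, a)}.
Filtering on C ≥ 21 leaves {(12, 21, y), (12, 28, y), (18, 21, k)}.
Set union of the two operands is {(12, 21, y), (12, 28, y), (18, 21, k), (34, 16, a)}.
π_{B, E} gives {(12, y), (18, k), (34, a)} (1 duplicate(s) eliminated).

{(12, y), (18, k), (34, a)}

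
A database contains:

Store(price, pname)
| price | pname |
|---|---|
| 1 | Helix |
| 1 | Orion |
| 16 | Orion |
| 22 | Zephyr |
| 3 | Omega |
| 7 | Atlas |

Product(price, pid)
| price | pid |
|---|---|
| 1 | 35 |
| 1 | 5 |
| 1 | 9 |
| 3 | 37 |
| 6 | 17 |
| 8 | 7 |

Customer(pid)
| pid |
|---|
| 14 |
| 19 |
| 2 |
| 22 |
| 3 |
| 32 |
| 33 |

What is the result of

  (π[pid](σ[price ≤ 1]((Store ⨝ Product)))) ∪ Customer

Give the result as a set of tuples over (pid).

Joining Store and Product on price yields {(1, Helix, 35), (1, Helix, 5), (1, Helix, 9), (1, Orion, 35), (1, Orion, 5), (1, Orion, 9), (3, Omega, 37)}.
Filtering on price ≤ 1 leaves {(1, Helix, 35), (1, Helix, 5), (1, Helix, 9), (1, Orion, 35), (1, Orion, 5), (1, Orion, 9)}.
π_{pid} gives {35, 5, 9} (3 duplicate(s) eliminated).
Set union of the two operands is {14, 19, 2, 22, 3, 32, 33, 35, 5, 9}.

{14, 19, 2, 22, 3, 32, 33, 35, 5, 9}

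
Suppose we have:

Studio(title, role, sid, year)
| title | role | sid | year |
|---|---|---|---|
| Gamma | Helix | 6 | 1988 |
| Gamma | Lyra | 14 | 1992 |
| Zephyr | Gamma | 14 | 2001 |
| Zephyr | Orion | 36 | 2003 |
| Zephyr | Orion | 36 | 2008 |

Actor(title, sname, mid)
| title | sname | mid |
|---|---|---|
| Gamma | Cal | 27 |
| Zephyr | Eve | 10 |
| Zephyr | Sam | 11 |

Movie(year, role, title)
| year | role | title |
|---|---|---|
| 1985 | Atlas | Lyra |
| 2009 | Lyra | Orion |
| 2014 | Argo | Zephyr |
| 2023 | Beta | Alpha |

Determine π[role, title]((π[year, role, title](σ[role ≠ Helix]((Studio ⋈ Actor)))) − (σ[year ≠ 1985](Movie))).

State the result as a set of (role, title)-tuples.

Natural join on title: {(Gamma, Helix, 6, 1988, Cal, 27), (Gamma, Lyra, 14, 1992, Cal, 27), (Zephyr, Gamma, 14, 2001, Eve, 10), (Zephyr, Gamma, 14, 2001, Sam, 11), (Zephyr, Orion, 36, 2003, Eve, 10), (Zephyr, Orion, 36, 2003, Sam, 11), (Zephyr, Orion, 36, 2008, Eve, 10), (Zephyr, Orion, 36, 2008, Sam, 11)}
σ[role ≠ Helix]: keep tuples satisfying role ≠ Helix → {(Gamma, Lyra, 14, 1992, Cal, 27), (Zephyr, Gamma, 14, 2001, Eve, 10), (Zephyr, Gamma, 14, 2001, Sam, 11), (Zephyr, Orion, 36, 2003, Eve, 10), (Zephyr, Orion, 36, 2003, Sam, 11), (Zephyr, Orion, 36, 2008, Eve, 10), (Zephyr, Orion, 36, 2008, Sam, 11)}
Projecting to year, role, title (3 duplicate(s) eliminated): {(1992, Lyra, Gamma), (2001, Gamma, Zephyr), (2003, Orion, Zephyr), (2008, Orion, Zephyr)}
σ[year ≠ 1985]: keep tuples satisfying year ≠ 1985 → {(2009, Lyra, Orion), (2014, Argo, Zephyr), (2023, Beta, Alpha)}
Difference: {(1992, Lyra, Gamma), (2001, Gamma, Zephyr), (2003, Orion, Zephyr), (2008, Orion, Zephyr)} with {(2009, Lyra, Orion), (2014, Argo, Zephyr), (2023, Beta, Alpha)} → {(1992, Lyra, Gamma), (2001, Gamma, Zephyr), (2003, Orion, Zephyr), (2008, Orion, Zephyr)}
Projecting to role, title (1 duplicate(s) eliminated): {(Gamma, Zephyr), (Lyra, Gamma), (Orion, Zephyr)}

{(Gamma, Zephyr), (Lyra, Gamma), (Orion, Zephyr)}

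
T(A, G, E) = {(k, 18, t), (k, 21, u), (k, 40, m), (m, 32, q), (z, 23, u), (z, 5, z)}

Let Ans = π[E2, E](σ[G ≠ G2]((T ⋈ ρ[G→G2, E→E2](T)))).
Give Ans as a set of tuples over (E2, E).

ρ[G→G2, E→E2]: schema becomes (A, G2, E2); tuples unchanged.
T ⋈ ρ[G→G2, E→E2](T) (natural join on A): {(k, 18, t, 18, t), (k, 18, t, 21, u), (k, 18, t, 40, m), (k, 21, u, 18, t), (k, 21, u, 21, u), (k, 21, u, 40, m), (k, 40, m, 18, t), (k, 40, m, 21, u), (k, 40, m, 40, m), (m, 32, q, 32, q), (z, 23, u, 23, u), (z, 23, u, 5, z), (z, 5, z, 23, u), (z, 5, z, 5, z)}
σ[G ≠ G2]: keep tuples satisfying G ≠ G2 → {(k, 18, t, 21, u), (k, 18, t, 40, m), (k, 21, u, 18, t), (k, 21, u, 40, m), (k, 40, m, 18, t), (k, 40, m, 21, u), (z, 23, u, 5, z), (z, 5, z, 23, u)}
π[E2, E]: project onto (E2, E) → {(m, t), (m, u), (t, m), (t, u), (u, m), (u, t), (u, z), (z, u)}

{(m, t), (m, u), (t, m), (t, u), (u, m), (u, t), (u, z), (z, u)}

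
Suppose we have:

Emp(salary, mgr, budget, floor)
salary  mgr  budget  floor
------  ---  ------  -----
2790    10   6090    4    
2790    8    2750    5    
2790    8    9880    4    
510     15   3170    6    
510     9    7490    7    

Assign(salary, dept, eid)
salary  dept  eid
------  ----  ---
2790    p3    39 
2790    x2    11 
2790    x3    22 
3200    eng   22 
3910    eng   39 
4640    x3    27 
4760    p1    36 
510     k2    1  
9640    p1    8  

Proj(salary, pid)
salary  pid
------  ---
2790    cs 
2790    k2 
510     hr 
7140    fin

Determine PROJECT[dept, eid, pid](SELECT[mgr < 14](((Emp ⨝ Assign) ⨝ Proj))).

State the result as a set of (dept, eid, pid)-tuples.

{(k2, 1, hr), (p3, 39, cs), (p3, 39, k2), (x2, 11, cs), (x2, 11, k2), (x3, 22, cs), (x3, 22, k2)}

Emp ⋈ Assign (natural join on salary): {(2790, 10, 6090, 4, p3, 39), (2790, 10, 6090, 4, x2, 11), (2790, 10, 6090, 4, x3, 22), (2790, 8, 2750, 5, p3, 39), (2790, 8, 2750, 5, x2, 11), (2790, 8, 2750, 5, x3, 22), (2790, 8, 9880, 4, p3, 39), (2790, 8, 9880, 4, x2, 11), (2790, 8, 9880, 4, x3, 22), (510, 15, 3170, 6, k2, 1), (510, 9, 7490, 7, k2, 1)}
(Emp ⨝ Assign) ⋈ Proj (natural join on salary): {(2790, 10, 6090, 4, p3, 39, cs), (2790, 10, 6090, 4, p3, 39, k2), (2790, 10, 6090, 4, x2, 11, cs), (2790, 10, 6090, 4, x2, 11, k2), (2790, 10, 6090, 4, x3, 22, cs), (2790, 10, 6090, 4, x3, 22, k2), (2790, 8, 2750, 5, p3, 39, cs), (2790, 8, 2750, 5, p3, 39, k2), (2790, 8, 2750, 5, x2, 11, cs), (2790, 8, 2750, 5, x2, 11, k2), (2790, 8, 2750, 5, x3, 22, cs), (2790, 8, 2750, 5, x3, 22, k2), (2790, 8, 9880, 4, p3, 39, cs), (2790, 8, 9880, 4, p3, 39, k2), (2790, 8, 9880, 4, x2, 11, cs), (2790, 8, 9880, 4, x2, 11, k2), (2790, 8, 9880, 4, x3, 22, cs), (2790, 8, 9880, 4, x3, 22, k2), (510, 15, 3170, 6, k2, 1, hr), (510, 9, 7490, 7, k2, 1, hr)}
Selection mgr < 14: {(2790, 10, 6090, 4, p3, 39, cs), (2790, 10, 6090, 4, p3, 39, k2), (2790, 10, 6090, 4, x2, 11, cs), (2790, 10, 6090, 4, x2, 11, k2), (2790, 10, 6090, 4, x3, 22, cs), (2790, 10, 6090, 4, x3, 22, k2), (2790, 8, 2750, 5, p3, 39, cs), (2790, 8, 2750, 5, p3, 39, k2), (2790, 8, 2750, 5, x2, 11, cs), (2790, 8, 2750, 5, x2, 11, k2), (2790, 8, 2750, 5, x3, 22, cs), (2790, 8, 2750, 5, x3, 22, k2), (2790, 8, 9880, 4, p3, 39, cs), (2790, 8, 9880, 4, p3, 39, k2), (2790, 8, 9880, 4, x2, 11, cs), (2790, 8, 9880, 4, x2, 11, k2), (2790, 8, 9880, 4, x3, 22, cs), (2790, 8, 9880, 4, x3, 22, k2), (510, 9, 7490, 7, k2, 1, hr)}
π_{dept, eid, pid} gives {(k2, 1, hr), (p3, 39, cs), (p3, 39, k2), (x2, 11, cs), (x2, 11, k2), (x3, 22, cs), (x3, 22, k2)} (12 duplicate(s) eliminated).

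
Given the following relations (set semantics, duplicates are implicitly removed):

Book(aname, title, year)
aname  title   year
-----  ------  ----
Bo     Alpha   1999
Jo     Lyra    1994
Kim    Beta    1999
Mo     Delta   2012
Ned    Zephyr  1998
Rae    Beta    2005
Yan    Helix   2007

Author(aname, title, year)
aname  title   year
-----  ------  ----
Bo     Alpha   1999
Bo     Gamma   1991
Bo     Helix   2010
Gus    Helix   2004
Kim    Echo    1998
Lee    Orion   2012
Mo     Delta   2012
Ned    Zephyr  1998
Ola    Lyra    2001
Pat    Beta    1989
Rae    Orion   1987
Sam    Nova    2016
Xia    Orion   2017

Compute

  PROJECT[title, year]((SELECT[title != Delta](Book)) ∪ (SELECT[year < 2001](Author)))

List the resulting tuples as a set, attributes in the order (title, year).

Selection title != Delta: {(Bo, Alpha, 1999), (Jo, Lyra, 1994), (Kim, Beta, 1999), (Ned, Zephyr, 1998), (Rae, Beta, 2005), (Yan, Helix, 2007)}
Selection year < 2001: {(Bo, Alpha, 1999), (Bo, Gamma, 1991), (Kim, Echo, 1998), (Ned, Zephyr, 1998), (Pat, Beta, 1989), (Rae, Orion, 1987)}
Union: {(Bo, Alpha, 1999), (Jo, Lyra, 1994), (Kim, Beta, 1999), (Ned, Zephyr, 1998), (Rae, Beta, 2005), (Yan, Helix, 2007)} with {(Bo, Alpha, 1999), (Bo, Gamma, 1991), (Kim, Echo, 1998), (Ned, Zephyr, 1998), (Pat, Beta, 1989), (Rae, Orion, 1987)} → {(Bo, Alpha, 1999), (Bo, Gamma, 1991), (Jo, Lyra, 1994), (Kim, Beta, 1999), (Kim, Echo, 1998), (Ned, Zephyr, 1998), (Pat, Beta, 1989), (Rae, Beta, 2005), (Rae, Orion, 1987), (Yan, Helix, 2007)}
Keep only column(s) title, year: {(Alpha, 1999), (Beta, 1989), (Beta, 1999), (Beta, 2005), (Echo, 1998), (Gamma, 1991), (Helix, 2007), (Lyra, 1994), (Orion, 1987), (Zephyr, 1998)}

{(Alpha, 1999), (Beta, 1989), (Beta, 1999), (Beta, 2005), (Echo, 1998), (Gamma, 1991), (Helix, 2007), (Lyra, 1994), (Orion, 1987), (Zephyr, 1998)}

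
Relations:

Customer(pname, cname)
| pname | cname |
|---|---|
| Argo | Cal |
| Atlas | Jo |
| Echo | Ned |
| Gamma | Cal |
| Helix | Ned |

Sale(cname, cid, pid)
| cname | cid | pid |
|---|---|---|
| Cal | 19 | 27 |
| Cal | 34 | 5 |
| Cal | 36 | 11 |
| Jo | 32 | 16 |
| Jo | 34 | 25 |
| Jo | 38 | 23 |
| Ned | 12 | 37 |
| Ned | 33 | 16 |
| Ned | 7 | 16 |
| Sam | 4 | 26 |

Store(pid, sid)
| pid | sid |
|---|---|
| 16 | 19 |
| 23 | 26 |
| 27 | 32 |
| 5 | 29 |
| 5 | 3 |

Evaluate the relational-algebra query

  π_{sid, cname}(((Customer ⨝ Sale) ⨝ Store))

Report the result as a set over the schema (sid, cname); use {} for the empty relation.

Natural join on cname: {(Argo, Cal, 19, 27), (Argo, Cal, 34, 5), (Argo, Cal, 36, 11), (Atlas, Jo, 32, 16), (Atlas, Jo, 34, 25), (Atlas, Jo, 38, 23), (Echo, Ned, 12, 37), (Echo, Ned, 33, 16), (Echo, Ned, 7, 16), (Gamma, Cal, 19, 27), (Gamma, Cal, 34, 5), (Gamma, Cal, 36, 11), (Helix, Ned, 12, 37), (Helix, Ned, 33, 16), (Helix, Ned, 7, 16)}
Natural join on pid: {(Argo, Cal, 19, 27, 32), (Argo, Cal, 34, 5, 29), (Argo, Cal, 34, 5, 3), (Atlas, Jo, 32, 16, 19), (Atlas, Jo, 38, 23, 26), (Echo, Ned, 33, 16, 19), (Echo, Ned, 7, 16, 19), (Gamma, Cal, 19, 27, 32), (Gamma, Cal, 34, 5, 29), (Gamma, Cal, 34, 5, 3), (Helix, Ned, 33, 16, 19), (Helix, Ned, 7, 16, 19)}
Keep only column(s) sid, cname (6 duplicate(s) eliminated): {(19, Jo), (19, Ned), (26, Jo), (29, Cal), (3, Cal), (32, Cal)}

{(19, Jo), (19, Ned), (26, Jo), (29, Cal), (3, Cal), (32, Cal)}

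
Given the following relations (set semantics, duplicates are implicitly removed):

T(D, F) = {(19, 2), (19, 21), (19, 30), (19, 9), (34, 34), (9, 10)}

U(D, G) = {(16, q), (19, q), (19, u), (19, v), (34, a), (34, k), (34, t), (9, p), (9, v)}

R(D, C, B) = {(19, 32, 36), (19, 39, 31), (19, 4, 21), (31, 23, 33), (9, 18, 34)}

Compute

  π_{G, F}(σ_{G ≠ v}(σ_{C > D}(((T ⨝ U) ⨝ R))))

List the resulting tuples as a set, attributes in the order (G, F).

{(p, 10), (q, 2), (q, 21), (q, 30), (q, 9), (u, 2), (u, 21), (u, 30), (u, 9)}

Joining T and U on D yields {(19, 2, q), (19, 2, u), (19, 2, v), (19, 21, q), (19, 21, u), (19, 21, v), (19, 30, q), (19, 30, u), (19, 30, v), (19, 9, q), (19, 9, u), (19, 9, v), (34, 34, a), (34, 34, k), (34, 34, t), (9, 10, p), (9, 10, v)}.
Joining (T ⨝ U) and R on D yields {(19, 2, q, 32, 36), (19, 2, q, 39, 31), (19, 2, q, 4, 21), (19, 2, u, 32, 36), (19, 2, u, 39, 31), (19, 2, u, 4, 21), (19, 2, v, 32, 36), (19, 2, v, 39, 31), (19, 2, v, 4, 21), (19, 21, q, 32, 36), (19, 21, q, 39, 31), (19, 21, q, 4, 21), (19, 21, u, 32, 36), (19, 21, u, 39, 31), (19, 21, u, 4, 21), (19, 21, v, 32, 36), (19, 21, v, 39, 31), (19, 21, v, 4, 21), (19, 30, q, 32, 36), (19, 30, q, 39, 31), (19, 30, q, 4, 21), (19, 30, u, 32, 36), (19, 30, u, 39, 31), (19, 30, u, 4, 21), (19, 30, v, 32, 36), (19, 30, v, 39, 31), (19, 30, v, 4, 21), (19, 9, q, 32, 36), (19, 9, q, 39, 31), (19, 9, q, 4, 21), (19, 9, u, 32, 36), (19, 9, u, 39, 31), (19, 9, u, 4, 21), (19, 9, v, 32, 36), (19, 9, v, 39, 31), (19, 9, v, 4, 21), (9, 10, p, 18, 34), (9, 10, v, 18, 34)}.
Apply σ_{C > D}; surviving tuples: {(19, 2, q, 32, 36), (19, 2, q, 39, 31), (19, 2, u, 32, 36), (19, 2, u, 39, 31), (19, 2, v, 32, 36), (19, 2, v, 39, 31), (19, 21, q, 32, 36), (19, 21, q, 39, 31), (19, 21, u, 32, 36), (19, 21, u, 39, 31), (19, 21, v, 32, 36), (19, 21, v, 39, 31), (19, 30, q, 32, 36), (19, 30, q, 39, 31), (19, 30, u, 32, 36), (19, 30, u, 39, 31), (19, 30, v, 32, 36), (19, 30, v, 39, 31), (19, 9, q, 32, 36), (19, 9, q, 39, 31), (19, 9, u, 32, 36), (19, 9, u, 39, 31), (19, 9, v, 32, 36), (19, 9, v, 39, 31), (9, 10, p, 18, 34), (9, 10, v, 18, 34)}
Apply σ_{G ≠ v}; surviving tuples: {(19, 2, q, 32, 36), (19, 2, q, 39, 31), (19, 2, u, 32, 36), (19, 2, u, 39, 31), (19, 21, q, 32, 36), (19, 21, q, 39, 31), (19, 21, u, 32, 36), (19, 21, u, 39, 31), (19, 30, q, 32, 36), (19, 30, q, 39, 31), (19, 30, u, 32, 36), (19, 30, u, 39, 31), (19, 9, q, 32, 36), (19, 9, q, 39, 31), (19, 9, u, 32, 36), (19, 9, u, 39, 31), (9, 10, p, 18, 34)}
π[G, F]: project onto (G, F) (8 duplicate(s) eliminated) → {(p, 10), (q, 2), (q, 21), (q, 30), (q, 9), (u, 2), (u, 21), (u, 30), (u, 9)}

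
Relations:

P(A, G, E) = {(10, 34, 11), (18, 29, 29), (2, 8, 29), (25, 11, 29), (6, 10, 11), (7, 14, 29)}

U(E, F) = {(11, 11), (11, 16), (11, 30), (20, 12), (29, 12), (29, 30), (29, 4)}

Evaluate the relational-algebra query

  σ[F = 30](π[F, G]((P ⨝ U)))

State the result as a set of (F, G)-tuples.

Joining P and U on E yields {(10, 34, 11, 11), (10, 34, 11, 16), (10, 34, 11, 30), (18, 29, 29, 12), (18, 29, 29, 30), (18, 29, 29, 4), (2, 8, 29, 12), (2, 8, 29, 30), (2, 8, 29, 4), (25, 11, 29, 12), (25, 11, 29, 30), (25, 11, 29, 4), (6, 10, 11, 11), (6, 10, 11, 16), (6, 10, 11, 30), (7, 14, 29, 12), (7, 14, 29, 30), (7, 14, 29, 4)}.
Projecting to F, G: {(11, 10), (11, 34), (12, 11), (12, 14), (12, 29), (12, 8), (16, 10), (16, 34), (30, 10), (30, 11), (30, 14), (30, 29), (30, 34), (30, 8), (4, 11), (4, 14), (4, 29), (4, 8)}
σ[F = 30]: keep tuples satisfying F = 30 → {(30, 10), (30, 11), (30, 14), (30, 29), (30, 34), (30, 8)}

{(30, 10), (30, 11), (30, 14), (30, 29), (30, 34), (30, 8)}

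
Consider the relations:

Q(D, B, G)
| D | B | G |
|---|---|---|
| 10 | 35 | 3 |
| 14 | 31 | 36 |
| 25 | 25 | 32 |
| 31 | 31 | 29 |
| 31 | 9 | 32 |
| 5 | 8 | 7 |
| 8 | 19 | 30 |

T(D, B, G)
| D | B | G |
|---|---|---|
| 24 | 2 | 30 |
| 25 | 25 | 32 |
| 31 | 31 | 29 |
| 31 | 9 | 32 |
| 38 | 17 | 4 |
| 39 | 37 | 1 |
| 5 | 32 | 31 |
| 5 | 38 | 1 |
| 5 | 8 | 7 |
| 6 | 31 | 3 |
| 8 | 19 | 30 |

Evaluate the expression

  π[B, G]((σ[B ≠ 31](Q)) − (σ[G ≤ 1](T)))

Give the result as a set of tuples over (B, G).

{(19, 30), (25, 32), (35, 3), (8, 7), (9, 32)}

Apply σ_{B ≠ 31}; surviving tuples: {(10, 35, 3), (25, 25, 32), (31, 9, 32), (5, 8, 7), (8, 19, 30)}
Apply σ_{G ≤ 1}; surviving tuples: {(39, 37, 1), (5, 38, 1)}
Difference: {(10, 35, 3), (25, 25, 32), (31, 9, 32), (5, 8, 7), (8, 19, 30)} with {(39, 37, 1), (5, 38, 1)} → {(10, 35, 3), (25, 25, 32), (31, 9, 32), (5, 8, 7), (8, 19, 30)}
π_{B, G} gives {(19, 30), (25, 32), (35, 3), (8, 7), (9, 32)}.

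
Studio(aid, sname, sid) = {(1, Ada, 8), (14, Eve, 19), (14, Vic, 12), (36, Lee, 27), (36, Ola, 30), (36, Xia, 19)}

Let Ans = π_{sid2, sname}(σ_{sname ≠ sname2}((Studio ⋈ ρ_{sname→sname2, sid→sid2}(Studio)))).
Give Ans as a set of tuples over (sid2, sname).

{(12, Eve), (19, Lee), (19, Ola), (19, Vic), (27, Ola), (27, Xia), (30, Lee), (30, Xia)}

ρ[sname→sname2, sid→sid2]: schema becomes (aid, sname2, sid2); tuples unchanged.
Studio ⋈ ρ_{sname→sname2, sid→sid2}(Studio) (natural join on aid): {(1, Ada, 8, Ada, 8), (14, Eve, 19, Eve, 19), (14, Eve, 19, Vic, 12), (14, Vic, 12, Eve, 19), (14, Vic, 12, Vic, 12), (36, Lee, 27, Lee, 27), (36, Lee, 27, Ola, 30), (36, Lee, 27, Xia, 19), (36, Ola, 30, Lee, 27), (36, Ola, 30, Ola, 30), (36, Ola, 30, Xia, 19), (36, Xia, 19, Lee, 27), (36, Xia, 19, Ola, 30), (36, Xia, 19, Xia, 19)}
σ[sname ≠ sname2]: keep tuples satisfying sname ≠ sname2 → {(14, Eve, 19, Vic, 12), (14, Vic, 12, Eve, 19), (36, Lee, 27, Ola, 30), (36, Lee, 27, Xia, 19), (36, Ola, 30, Lee, 27), (36, Ola, 30, Xia, 19), (36, Xia, 19, Lee, 27), (36, Xia, 19, Ola, 30)}
Keep only column(s) sid2, sname: {(12, Eve), (19, Lee), (19, Ola), (19, Vic), (27, Ola), (27, Xia), (30, Lee), (30, Xia)}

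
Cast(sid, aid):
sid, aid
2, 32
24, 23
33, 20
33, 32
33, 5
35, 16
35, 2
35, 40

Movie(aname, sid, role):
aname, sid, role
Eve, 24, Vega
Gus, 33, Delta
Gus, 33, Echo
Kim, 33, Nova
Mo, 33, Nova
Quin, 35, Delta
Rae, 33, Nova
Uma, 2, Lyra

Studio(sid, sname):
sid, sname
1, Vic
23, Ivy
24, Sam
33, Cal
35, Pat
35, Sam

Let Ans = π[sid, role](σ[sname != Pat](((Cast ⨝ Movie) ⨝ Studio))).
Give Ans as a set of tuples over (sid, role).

Joining Cast and Movie on sid yields {(2, 32, Uma, Lyra), (24, 23, Eve, Vega), (33, 20, Gus, Delta), (33, 20, Gus, Echo), (33, 20, Kim, Nova), (33, 20, Mo, Nova), (33, 20, Rae, Nova), (33, 32, Gus, Delta), (33, 32, Gus, Echo), (33, 32, Kim, Nova), (33, 32, Mo, Nova), (33, 32, Rae, Nova), (33, 5, Gus, Delta), (33, 5, Gus, Echo), (33, 5, Kim, Nova), (33, 5, Mo, Nova), (33, 5, Rae, Nova), (35, 16, Quin, Delta), (35, 2, Quin, Delta), (35, 40, Quin, Delta)}.
Joining (Cast ⨝ Movie) and Studio on sid yields {(24, 23, Eve, Vega, Sam), (33, 20, Gus, Delta, Cal), (33, 20, Gus, Echo, Cal), (33, 20, Kim, Nova, Cal), (33, 20, Mo, Nova, Cal), (33, 20, Rae, Nova, Cal), (33, 32, Gus, Delta, Cal), (33, 32, Gus, Echo, Cal), (33, 32, Kim, Nova, Cal), (33, 32, Mo, Nova, Cal), (33, 32, Rae, Nova, Cal), (33, 5, Gus, Delta, Cal), (33, 5, Gus, Echo, Cal), (33, 5, Kim, Nova, Cal), (33, 5, Mo, Nova, Cal), (33, 5, Rae, Nova, Cal), (35, 16, Quin, Delta, Pat), (35, 16, Quin, Delta, Sam), (35, 2, Quin, Delta, Pat), (35, 2, Quin, Delta, Sam), (35, 40, Quin, Delta, Pat), (35, 40, Quin, Delta, Sam)}.
σ[sname != Pat]: keep tuples satisfying sname != Pat → {(24, 23, Eve, Vega, Sam), (33, 20, Gus, Delta, Cal), (33, 20, Gus, Echo, Cal), (33, 20, Kim, Nova, Cal), (33, 20, Mo, Nova, Cal), (33, 20, Rae, Nova, Cal), (33, 32, Gus, Delta, Cal), (33, 32, Gus, Echo, Cal), (33, 32, Kim, Nova, Cal), (33, 32, Mo, Nova, Cal), (33, 32, Rae, Nova, Cal), (33, 5, Gus, Delta, Cal), (33, 5, Gus, Echo, Cal), (33, 5, Kim, Nova, Cal), (33, 5, Mo, Nova, Cal), (33, 5, Rae, Nova, Cal), (35, 16, Quin, Delta, Sam), (35, 2, Quin, Delta, Sam), (35, 40, Quin, Delta, Sam)}
π[sid, role]: project onto (sid, role) (14 duplicate(s) eliminated) → {(24, Vega), (33, Delta), (33, Echo), (33, Nova), (35, Delta)}

{(24, Vega), (33, Delta), (33, Echo), (33, Nova), (35, Delta)}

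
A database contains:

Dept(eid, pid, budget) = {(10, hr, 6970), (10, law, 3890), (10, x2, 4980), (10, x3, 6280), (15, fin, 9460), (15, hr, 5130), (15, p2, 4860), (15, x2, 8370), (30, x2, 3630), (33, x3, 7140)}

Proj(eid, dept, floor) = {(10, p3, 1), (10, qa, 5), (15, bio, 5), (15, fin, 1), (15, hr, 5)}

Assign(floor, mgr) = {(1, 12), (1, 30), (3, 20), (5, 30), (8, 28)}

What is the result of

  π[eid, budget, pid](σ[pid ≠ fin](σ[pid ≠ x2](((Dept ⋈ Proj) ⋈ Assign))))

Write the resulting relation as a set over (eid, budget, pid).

Natural join on eid: {(10, hr, 6970, p3, 1), (10, hr, 6970, qa, 5), (10, law, 3890, p3, 1), (10, law, 3890, qa, 5), (10, x2, 4980, p3, 1), (10, x2, 4980, qa, 5), (10, x3, 6280, p3, 1), (10, x3, 6280, qa, 5), (15, fin, 9460, bio, 5), (15, fin, 9460, fin, 1), (15, fin, 9460, hr, 5), (15, hr, 5130, bio, 5), (15, hr, 5130, fin, 1), (15, hr, 5130, hr, 5), (15, p2, 4860, bio, 5), (15, p2, 4860, fin, 1), (15, p2, 4860, hr, 5), (15, x2, 8370, bio, 5), (15, x2, 8370, fin, 1), (15, x2, 8370, hr, 5)}
Natural join on floor: {(10, hr, 6970, p3, 1, 12), (10, hr, 6970, p3, 1, 30), (10, hr, 6970, qa, 5, 30), (10, law, 3890, p3, 1, 12), (10, law, 3890, p3, 1, 30), (10, law, 3890, qa, 5, 30), (10, x2, 4980, p3, 1, 12), (10, x2, 4980, p3, 1, 30), (10, x2, 4980, qa, 5, 30), (10, x3, 6280, p3, 1, 12), (10, x3, 6280, p3, 1, 30), (10, x3, 6280, qa, 5, 30), (15, fin, 9460, bio, 5, 30), (15, fin, 9460, fin, 1, 12), (15, fin, 9460, fin, 1, 30), (15, fin, 9460, hr, 5, 30), (15, hr, 5130, bio, 5, 30), (15, hr, 5130, fin, 1, 12), (15, hr, 5130, fin, 1, 30), (15, hr, 5130, hr, 5, 30), (15, p2, 4860, bio, 5, 30), (15, p2, 4860, fin, 1, 12), (15, p2, 4860, fin, 1, 30), (15, p2, 4860, hr, 5, 30), (15, x2, 8370, bio, 5, 30), (15, x2, 8370, fin, 1, 12), (15, x2, 8370, fin, 1, 30), (15, x2, 8370, hr, 5, 30)}
Apply σ_{pid ≠ x2}; surviving tuples: {(10, hr, 6970, p3, 1, 12), (10, hr, 6970, p3, 1, 30), (10, hr, 6970, qa, 5, 30), (10, law, 3890, p3, 1, 12), (10, law, 3890, p3, 1, 30), (10, law, 3890, qa, 5, 30), (10, x3, 6280, p3, 1, 12), (10, x3, 6280, p3, 1, 30), (10, x3, 6280, qa, 5, 30), (15, fin, 9460, bio, 5, 30), (15, fin, 9460, fin, 1, 12), (15, fin, 9460, fin, 1, 30), (15, fin, 9460, hr, 5, 30), (15, hr, 5130, bio, 5, 30), (15, hr, 5130, fin, 1, 12), (15, hr, 5130, fin, 1, 30), (15, hr, 5130, hr, 5, 30), (15, p2, 4860, bio, 5, 30), (15, p2, 4860, fin, 1, 12), (15, p2, 4860, fin, 1, 30), (15, p2, 4860, hr, 5, 30)}
Apply σ_{pid ≠ fin}; surviving tuples: {(10, hr, 6970, p3, 1, 12), (10, hr, 6970, p3, 1, 30), (10, hr, 6970, qa, 5, 30), (10, law, 3890, p3, 1, 12), (10, law, 3890, p3, 1, 30), (10, law, 3890, qa, 5, 30), (10, x3, 6280, p3, 1, 12), (10, x3, 6280, p3, 1, 30), (10, x3, 6280, qa, 5, 30), (15, hr, 5130, bio, 5, 30), (15, hr, 5130, fin, 1, 12), (15, hr, 5130, fin, 1, 30), (15, hr, 5130, hr, 5, 30), (15, p2, 4860, bio, 5, 30), (15, p2, 4860, fin, 1, 12), (15, p2, 4860, fin, 1, 30), (15, p2, 4860, hr, 5, 30)}
Projecting to eid, budget, pid (12 duplicate(s) eliminated): {(10, 3890, law), (10, 6280, x3), (10, 6970, hr), (15, 4860, p2), (15, 5130, hr)}

{(10, 3890, law), (10, 6280, x3), (10, 6970, hr), (15, 4860, p2), (15, 5130, hr)}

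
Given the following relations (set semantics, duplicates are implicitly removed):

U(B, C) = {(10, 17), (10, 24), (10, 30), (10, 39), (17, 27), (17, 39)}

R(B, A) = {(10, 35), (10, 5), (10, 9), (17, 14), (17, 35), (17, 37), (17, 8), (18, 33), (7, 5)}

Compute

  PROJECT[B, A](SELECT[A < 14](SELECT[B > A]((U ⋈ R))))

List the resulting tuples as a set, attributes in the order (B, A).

{(10, 5), (10, 9), (17, 8)}

Natural join on B: {(10, 17, 35), (10, 17, 5), (10, 17, 9), (10, 24, 35), (10, 24, 5), (10, 24, 9), (10, 30, 35), (10, 30, 5), (10, 30, 9), (10, 39, 35), (10, 39, 5), (10, 39, 9), (17, 27, 14), (17, 27, 35), (17, 27, 37), (17, 27, 8), (17, 39, 14), (17, 39, 35), (17, 39, 37), (17, 39, 8)}
σ[B > A]: keep tuples satisfying B > A → {(10, 17, 5), (10, 17, 9), (10, 24, 5), (10, 24, 9), (10, 30, 5), (10, 30, 9), (10, 39, 5), (10, 39, 9), (17, 27, 14), (17, 27, 8), (17, 39, 14), (17, 39, 8)}
σ[A < 14]: keep tuples satisfying A < 14 → {(10, 17, 5), (10, 17, 9), (10, 24, 5), (10, 24, 9), (10, 30, 5), (10, 30, 9), (10, 39, 5), (10, 39, 9), (17, 27, 8), (17, 39, 8)}
Projecting to B, A (7 duplicate(s) eliminated): {(10, 5), (10, 9), (17, 8)}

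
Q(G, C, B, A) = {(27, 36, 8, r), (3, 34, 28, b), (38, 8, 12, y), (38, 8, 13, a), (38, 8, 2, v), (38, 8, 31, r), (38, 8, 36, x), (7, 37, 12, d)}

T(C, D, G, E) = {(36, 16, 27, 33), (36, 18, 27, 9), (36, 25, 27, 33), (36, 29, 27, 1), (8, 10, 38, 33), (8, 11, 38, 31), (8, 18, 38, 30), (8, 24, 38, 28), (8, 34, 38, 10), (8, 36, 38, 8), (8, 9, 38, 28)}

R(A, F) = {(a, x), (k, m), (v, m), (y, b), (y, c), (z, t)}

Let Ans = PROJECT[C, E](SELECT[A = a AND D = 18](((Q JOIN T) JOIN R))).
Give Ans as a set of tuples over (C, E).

Natural join on G, C: {(27, 36, 8, r, 16, 33), (27, 36, 8, r, 18, 9), (27, 36, 8, r, 25, 33), (27, 36, 8, r, 29, 1), (38, 8, 12, y, 10, 33), (38, 8, 12, y, 11, 31), (38, 8, 12, y, 18, 30), (38, 8, 12, y, 24, 28), (38, 8, 12, y, 34, 10), (38, 8, 12, y, 36, 8), (38, 8, 12, y, 9, 28), (38, 8, 13, a, 10, 33), (38, 8, 13, a, 11, 31), (38, 8, 13, a, 18, 30), (38, 8, 13, a, 24, 28), (38, 8, 13, a, 34, 10), (38, 8, 13, a, 36, 8), (38, 8, 13, a, 9, 28), (38, 8, 2, v, 10, 33), (38, 8, 2, v, 11, 31), (38, 8, 2, v, 18, 30), (38, 8, 2, v, 24, 28), (38, 8, 2, v, 34, 10), (38, 8, 2, v, 36, 8), (38, 8, 2, v, 9, 28), (38, 8, 31, r, 10, 33), (38, 8, 31, r, 11, 31), (38, 8, 31, r, 18, 30), (38, 8, 31, r, 24, 28), (38, 8, 31, r, 34, 10), (38, 8, 31, r, 36, 8), (38, 8, 31, r, 9, 28), (38, 8, 36, x, 10, 33), (38, 8, 36, x, 11, 31), (38, 8, 36, x, 18, 30), (38, 8, 36, x, 24, 28), (38, 8, 36, x, 34, 10), (38, 8, 36, x, 36, 8), (38, 8, 36, x, 9, 28)}
Natural join on A: {(38, 8, 12, y, 10, 33, b), (38, 8, 12, y, 10, 33, c), (38, 8, 12, y, 11, 31, b), (38, 8, 12, y, 11, 31, c), (38, 8, 12, y, 18, 30, b), (38, 8, 12, y, 18, 30, c), (38, 8, 12, y, 24, 28, b), (38, 8, 12, y, 24, 28, c), (38, 8, 12, y, 34, 10, b), (38, 8, 12, y, 34, 10, c), (38, 8, 12, y, 36, 8, b), (38, 8, 12, y, 36, 8, c), (38, 8, 12, y, 9, 28, b), (38, 8, 12, y, 9, 28, c), (38, 8, 13, a, 10, 33, x), (38, 8, 13, a, 11, 31, x), (38, 8, 13, a, 18, 30, x), (38, 8, 13, a, 24, 28, x), (38, 8, 13, a, 34, 10, x), (38, 8, 13, a, 36, 8, x), (38, 8, 13, a, 9, 28, x), (38, 8, 2, v, 10, 33, m), (38, 8, 2, v, 11, 31, m), (38, 8, 2, v, 18, 30, m), (38, 8, 2, v, 24, 28, m), (38, 8, 2, v, 34, 10, m), (38, 8, 2, v, 36, 8, m), (38, 8, 2, v, 9, 28, m)}
Apply σ_{A = a AND D = 18}; surviving tuples: {(38, 8, 13, a, 18, 30, x)}
Keep only column(s) C, E: {(8, 30)}

{(8, 30)}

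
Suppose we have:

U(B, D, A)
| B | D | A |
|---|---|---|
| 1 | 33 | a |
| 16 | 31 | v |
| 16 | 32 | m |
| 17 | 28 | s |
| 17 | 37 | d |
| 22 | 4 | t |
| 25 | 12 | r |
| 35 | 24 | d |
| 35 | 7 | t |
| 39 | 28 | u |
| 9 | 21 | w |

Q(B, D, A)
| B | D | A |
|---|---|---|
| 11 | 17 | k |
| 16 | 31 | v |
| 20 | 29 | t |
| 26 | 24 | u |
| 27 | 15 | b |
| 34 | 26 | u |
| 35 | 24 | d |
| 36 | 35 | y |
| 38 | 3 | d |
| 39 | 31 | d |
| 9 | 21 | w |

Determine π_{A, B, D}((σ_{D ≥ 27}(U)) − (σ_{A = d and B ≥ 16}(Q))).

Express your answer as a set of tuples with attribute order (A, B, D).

Apply σ_{D ≥ 27}; surviving tuples: {(1, 33, a), (16, 31, v), (16, 32, m), (17, 28, s), (17, 37, d), (39, 28, u)}
Apply σ_{A = d and B ≥ 16}; surviving tuples: {(35, 24, d), (38, 3, d), (39, 31, d)}
Taking the difference: {(1, 33, a), (16, 31, v), (16, 32, m), (17, 28, s), (17, 37, d), (39, 28, u)}
Keep only column(s) A, B, D: {(a, 1, 33), (d, 17, 37), (m, 16, 32), (s, 17, 28), (u, 39, 28), (v, 16, 31)}

{(a, 1, 33), (d, 17, 37), (m, 16, 32), (s, 17, 28), (u, 39, 28), (v, 16, 31)}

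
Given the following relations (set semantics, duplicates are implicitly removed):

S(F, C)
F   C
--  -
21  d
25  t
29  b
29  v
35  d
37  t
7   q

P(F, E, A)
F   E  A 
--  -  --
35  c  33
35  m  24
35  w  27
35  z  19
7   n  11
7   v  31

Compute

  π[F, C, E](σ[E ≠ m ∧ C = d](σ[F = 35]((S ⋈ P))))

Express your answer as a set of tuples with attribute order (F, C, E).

S ⋈ P (natural join on F): {(35, d, c, 33), (35, d, m, 24), (35, d, w, 27), (35, d, z, 19), (7, q, n, 11), (7, q, v, 31)}
σ[F = 35]: keep tuples satisfying F = 35 → {(35, d, c, 33), (35, d, m, 24), (35, d, w, 27), (35, d, z, 19)}
σ[E ≠ m ∧ C = d]: keep tuples satisfying E ≠ m ∧ C = d → {(35, d, c, 33), (35, d, w, 27), (35, d, z, 19)}
π_{F, C, E} gives {(35, d, c), (35, d, w), (35, d, z)}.

{(35, d, c), (35, d, w), (35, d, z)}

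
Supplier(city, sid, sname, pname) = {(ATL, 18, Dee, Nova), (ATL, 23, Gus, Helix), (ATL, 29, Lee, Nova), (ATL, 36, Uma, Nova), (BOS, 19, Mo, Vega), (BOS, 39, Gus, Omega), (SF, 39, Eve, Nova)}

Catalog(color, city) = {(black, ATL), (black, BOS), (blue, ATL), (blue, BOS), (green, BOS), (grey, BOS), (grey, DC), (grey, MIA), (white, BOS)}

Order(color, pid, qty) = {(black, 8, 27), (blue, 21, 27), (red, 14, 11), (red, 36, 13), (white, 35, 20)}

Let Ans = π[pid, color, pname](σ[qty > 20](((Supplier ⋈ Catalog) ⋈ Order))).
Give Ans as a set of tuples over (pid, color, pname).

Natural join on city: {(ATL, 18, Dee, Nova, black), (ATL, 18, Dee, Nova, blue), (ATL, 23, Gus, Helix, black), (ATL, 23, Gus, Helix, blue), (ATL, 29, Lee, Nova, black), (ATL, 29, Lee, Nova, blue), (ATL, 36, Uma, Nova, black), (ATL, 36, Uma, Nova, blue), (BOS, 19, Mo, Vega, black), (BOS, 19, Mo, Vega, blue), (BOS, 19, Mo, Vega, green), (BOS, 19, Mo, Vega, grey), (BOS, 19, Mo, Vega, white), (BOS, 39, Gus, Omega, black), (BOS, 39, Gus, Omega, blue), (BOS, 39, Gus, Omega, green), (BOS, 39, Gus, Omega, grey), (BOS, 39, Gus, Omega, white)}
Natural join on color: {(ATL, 18, Dee, Nova, black, 8, 27), (ATL, 18, Dee, Nova, blue, 21, 27), (ATL, 23, Gus, Helix, black, 8, 27), (ATL, 23, Gus, Helix, blue, 21, 27), (ATL, 29, Lee, Nova, black, 8, 27), (ATL, 29, Lee, Nova, blue, 21, 27), (ATL, 36, Uma, Nova, black, 8, 27), (ATL, 36, Uma, Nova, blue, 21, 27), (BOS, 19, Mo, Vega, black, 8, 27), (BOS, 19, Mo, Vega, blue, 21, 27), (BOS, 19, Mo, Vega, white, 35, 20), (BOS, 39, Gus, Omega, black, 8, 27), (BOS, 39, Gus, Omega, blue, 21, 27), (BOS, 39, Gus, Omega, white, 35, 20)}
Selection qty > 20: {(ATL, 18, Dee, Nova, black, 8, 27), (ATL, 18, Dee, Nova, blue, 21, 27), (ATL, 23, Gus, Helix, black, 8, 27), (ATL, 23, Gus, Helix, blue, 21, 27), (ATL, 29, Lee, Nova, black, 8, 27), (ATL, 29, Lee, Nova, blue, 21, 27), (ATL, 36, Uma, Nova, black, 8, 27), (ATL, 36, Uma, Nova, blue, 21, 27), (BOS, 19, Mo, Vega, black, 8, 27), (BOS, 19, Mo, Vega, blue, 21, 27), (BOS, 39, Gus, Omega, black, 8, 27), (BOS, 39, Gus, Omega, blue, 21, 27)}
π[pid, color, pname]: project onto (pid, color, pname) (4 duplicate(s) eliminated) → {(21, blue, Helix), (21, blue, Nova), (21, blue, Omega), (21, blue, Vega), (8, black, Helix), (8, black, Nova), (8, black, Omega), (8, black, Vega)}

{(21, blue, Helix), (21, blue, Nova), (21, blue, Omega), (21, blue, Vega), (8, black, Helix), (8, black, Nova), (8, black, Omega), (8, black, Vega)}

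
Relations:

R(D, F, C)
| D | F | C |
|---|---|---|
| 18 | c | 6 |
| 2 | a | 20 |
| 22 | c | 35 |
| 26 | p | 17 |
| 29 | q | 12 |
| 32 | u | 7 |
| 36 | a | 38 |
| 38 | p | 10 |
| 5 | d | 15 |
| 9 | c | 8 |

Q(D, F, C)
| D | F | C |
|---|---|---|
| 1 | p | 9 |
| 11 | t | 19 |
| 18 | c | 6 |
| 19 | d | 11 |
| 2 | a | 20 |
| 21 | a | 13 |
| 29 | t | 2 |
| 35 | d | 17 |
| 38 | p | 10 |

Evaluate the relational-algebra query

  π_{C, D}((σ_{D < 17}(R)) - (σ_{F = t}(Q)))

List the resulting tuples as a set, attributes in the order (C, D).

{(15, 5), (20, 2), (8, 9)}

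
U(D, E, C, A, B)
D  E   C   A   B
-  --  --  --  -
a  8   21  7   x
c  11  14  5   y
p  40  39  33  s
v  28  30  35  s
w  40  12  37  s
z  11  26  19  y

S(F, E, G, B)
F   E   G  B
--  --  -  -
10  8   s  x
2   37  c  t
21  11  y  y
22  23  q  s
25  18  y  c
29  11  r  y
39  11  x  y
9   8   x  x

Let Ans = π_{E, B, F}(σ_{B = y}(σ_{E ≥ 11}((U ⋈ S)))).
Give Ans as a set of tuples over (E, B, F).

U ⋈ S (natural join on E, B): {(a, 8, 21, 7, x, 10, s), (a, 8, 21, 7, x, 9, x), (c, 11, 14, 5, y, 21, y), (c, 11, 14, 5, y, 29, r), (c, 11, 14, 5, y, 39, x), (z, 11, 26, 19, y, 21, y), (z, 11, 26, 19, y, 29, r), (z, 11, 26, 19, y, 39, x)}
Selection E ≥ 11: {(c, 11, 14, 5, y, 21, y), (c, 11, 14, 5, y, 29, r), (c, 11, 14, 5, y, 39, x), (z, 11, 26, 19, y, 21, y), (z, 11, 26, 19, y, 29, r), (z, 11, 26, 19, y, 39, x)}
Selection B = y: {(c, 11, 14, 5, y, 21, y), (c, 11, 14, 5, y, 29, r), (c, 11, 14, 5, y, 39, x), (z, 11, 26, 19, y, 21, y), (z, 11, 26, 19, y, 29, r), (z, 11, 26, 19, y, 39, x)}
π[E, B, F]: project onto (E, B, F) (3 duplicate(s) eliminated) → {(11, y, 21), (11, y, 29), (11, y, 39)}

{(11, y, 21), (11, y, 29), (11, y, 39)}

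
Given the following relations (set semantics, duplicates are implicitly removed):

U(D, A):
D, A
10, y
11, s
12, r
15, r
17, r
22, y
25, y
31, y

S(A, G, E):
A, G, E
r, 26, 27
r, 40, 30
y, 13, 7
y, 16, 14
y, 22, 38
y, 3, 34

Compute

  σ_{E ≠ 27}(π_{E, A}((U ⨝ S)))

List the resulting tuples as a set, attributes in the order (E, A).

U ⋈ S (natural join on A): {(10, y, 13, 7), (10, y, 16, 14), (10, y, 22, 38), (10, y, 3, 34), (12, r, 26, 27), (12, r, 40, 30), (15, r, 26, 27), (15, r, 40, 30), (17, r, 26, 27), (17, r, 40, 30), (22, y, 13, 7), (22, y, 16, 14), (22, y, 22, 38), (22, y, 3, 34), (25, y, 13, 7), (25, y, 16, 14), (25, y, 22, 38), (25, y, 3, 34), (31, y, 13, 7), (31, y, 16, 14), (31, y, 22, 38), (31, y, 3, 34)}
π[E, A]: project onto (E, A) (16 duplicate(s) eliminated) → {(14, y), (27, r), (30, r), (34, y), (38, y), (7, y)}
σ[E ≠ 27]: keep tuples satisfying E ≠ 27 → {(14, y), (30, r), (34, y), (38, y), (7, y)}

{(14, y), (30, r), (34, y), (38, y), (7, y)}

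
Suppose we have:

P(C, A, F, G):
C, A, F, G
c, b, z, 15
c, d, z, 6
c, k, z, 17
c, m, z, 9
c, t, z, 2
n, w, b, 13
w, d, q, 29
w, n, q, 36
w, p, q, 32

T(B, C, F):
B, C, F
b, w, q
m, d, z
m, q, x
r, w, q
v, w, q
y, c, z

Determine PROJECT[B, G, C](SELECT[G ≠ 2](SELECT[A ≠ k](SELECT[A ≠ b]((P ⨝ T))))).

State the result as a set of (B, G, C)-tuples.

P ⋈ T (natural join on C, F): {(c, b, z, 15, y), (c, d, z, 6, y), (c, k, z, 17, y), (c, m, z, 9, y), (c, t, z, 2, y), (w, d, q, 29, b), (w, d, q, 29, r), (w, d, q, 29, v), (w, n, q, 36, b), (w, n, q, 36, r), (w, n, q, 36, v), (w, p, q, 32, b), (w, p, q, 32, r), (w, p, q, 32, v)}
Filtering on A ≠ b leaves {(c, d, z, 6, y), (c, k, z, 17, y), (c, m, z, 9, y), (c, t, z, 2, y), (w, d, q, 29, b), (w, d, q, 29, r), (w, d, q, 29, v), (w, n, q, 36, b), (w, n, q, 36, r), (w, n, q, 36, v), (w, p, q, 32, b), (w, p, q, 32, r), (w, p, q, 32, v)}.
Filtering on A ≠ k leaves {(c, d, z, 6, y), (c, m, z, 9, y), (c, t, z, 2, y), (w, d, q, 29, b), (w, d, q, 29, r), (w, d, q, 29, v), (w, n, q, 36, b), (w, n, q, 36, r), (w, n, q, 36, v), (w, p, q, 32, b), (w, p, q, 32, r), (w, p, q, 32, v)}.
Filtering on G ≠ 2 leaves {(c, d, z, 6, y), (c, m, z, 9, y), (w, d, q, 29, b), (w, d, q, 29, r), (w, d, q, 29, v), (w, n, q, 36, b), (w, n, q, 36, r), (w, n, q, 36, v), (w, p, q, 32, b), (w, p, q, 32, r), (w, p, q, 32, v)}.
π_{B, G, C} gives {(b, 29, w), (b, 32, w), (b, 36, w), (r, 29, w), (r, 32, w), (r, 36, w), (v, 29, w), (v, 32, w), (v, 36, w), (y, 6, c), (y, 9, c)}.

{(b, 29, w), (b, 32, w), (b, 36, w), (r, 29, w), (r, 32, w), (r, 36, w), (v, 29, w), (v, 32, w), (v, 36, w), (y, 6, c), (y, 9, c)}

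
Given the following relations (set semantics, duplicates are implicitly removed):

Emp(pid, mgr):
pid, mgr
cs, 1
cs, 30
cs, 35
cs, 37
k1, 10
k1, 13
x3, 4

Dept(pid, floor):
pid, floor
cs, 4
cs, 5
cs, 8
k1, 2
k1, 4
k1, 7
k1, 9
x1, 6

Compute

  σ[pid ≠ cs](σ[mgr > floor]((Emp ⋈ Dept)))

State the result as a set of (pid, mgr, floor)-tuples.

Natural join on pid: {(cs, 1, 4), (cs, 1, 5), (cs, 1, 8), (cs, 30, 4), (cs, 30, 5), (cs, 30, 8), (cs, 35, 4), (cs, 35, 5), (cs, 35, 8), (cs, 37, 4), (cs, 37, 5), (cs, 37, 8), (k1, 10, 2), (k1, 10, 4), (k1, 10, 7), (k1, 10, 9), (k1, 13, 2), (k1, 13, 4), (k1, 13, 7), (k1, 13, 9)}
Selection mgr > floor: {(cs, 30, 4), (cs, 30, 5), (cs, 30, 8), (cs, 35, 4), (cs, 35, 5), (cs, 35, 8), (cs, 37, 4), (cs, 37, 5), (cs, 37, 8), (k1, 10, 2), (k1, 10, 4), (k1, 10, 7), (k1, 10, 9), (k1, 13, 2), (k1, 13, 4), (k1, 13, 7), (k1, 13, 9)}
Selection pid ≠ cs: {(k1, 10, 2), (k1, 10, 4), (k1, 10, 7), (k1, 10, 9), (k1, 13, 2), (k1, 13, 4), (k1, 13, 7), (k1, 13, 9)}

{(k1, 10, 2), (k1, 10, 4), (k1, 10, 7), (k1, 10, 9), (k1, 13, 2), (k1, 13, 4), (k1, 13, 7), (k1, 13, 9)}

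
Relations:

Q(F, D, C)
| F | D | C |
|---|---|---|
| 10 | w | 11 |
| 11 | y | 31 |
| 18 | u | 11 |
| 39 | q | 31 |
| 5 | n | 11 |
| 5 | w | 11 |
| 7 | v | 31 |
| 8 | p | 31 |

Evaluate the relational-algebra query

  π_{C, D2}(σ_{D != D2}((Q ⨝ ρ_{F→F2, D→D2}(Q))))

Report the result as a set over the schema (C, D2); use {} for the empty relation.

{(11, n), (11, u), (11, w), (31, p), (31, q), (31, v), (31, y)}

ρ[F→F2, D→D2]: schema becomes (F2, D2, C); tuples unchanged.
Joining Q and ρ_{F→F2, D→D2}(Q) on C yields {(10, w, 11, 10, w), (10, w, 11, 18, u), (10, w, 11, 5, n), (10, w, 11, 5, w), (11, y, 31, 11, y), (11, y, 31, 39, q), (11, y, 31, 7, v), (11, y, 31, 8, p), (18, u, 11, 10, w), (18, u, 11, 18, u), (18, u, 11, 5, n), (18, u, 11, 5, w), (39, q, 31, 11, y), (39, q, 31, 39, q), (39, q, 31, 7, v), (39, q, 31, 8, p), (5, n, 11, 10, w), (5, n, 11, 18, u), (5, n, 11, 5, n), (5, n, 11, 5, w), (5, w, 11, 10, w), (5, w, 11, 18, u), (5, w, 11, 5, n), (5, w, 11, 5, w), (7, v, 31, 11, y), (7, v, 31, 39, q), (7, v, 31, 7, v), (7, v, 31, 8, p), (8, p, 31, 11, y), (8, p, 31, 39, q), (8, p, 31, 7, v), (8, p, 31, 8, p)}.
Selection D != D2: {(10, w, 11, 18, u), (10, w, 11, 5, n), (11, y, 31, 39, q), (11, y, 31, 7, v), (11, y, 31, 8, p), (18, u, 11, 10, w), (18, u, 11, 5, n), (18, u, 11, 5, w), (39, q, 31, 11, y), (39, q, 31, 7, v), (39, q, 31, 8, p), (5, n, 11, 10, w), (5, n, 11, 18, u), (5, n, 11, 5, w), (5, w, 11, 18, u), (5, w, 11, 5, n), (7, v, 31, 11, y), (7, v, 31, 39, q), (7, v, 31, 8, p), (8, p, 31, 11, y), (8, p, 31, 39, q), (8, p, 31, 7, v)}
π_{C, D2} gives {(11, n), (11, u), (11, w), (31, p), (31, q), (31, v), (31, y)} (15 duplicate(s) eliminated).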